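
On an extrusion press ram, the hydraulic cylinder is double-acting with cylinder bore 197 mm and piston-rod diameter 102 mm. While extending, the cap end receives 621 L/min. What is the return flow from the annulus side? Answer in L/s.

Q_out ≈ 7.58 L/s

Cap-side area A_cap = π/4 × (197 mm)² = 30480 mm^2
Rod-side annular area A_ann = π/4 × (197² − 102²) = 22310 mm^2
Piston speed v = Q_in/A_cap; rod-end outflow Q_out = v × A_ann = Q_in × A_ann/A_cap.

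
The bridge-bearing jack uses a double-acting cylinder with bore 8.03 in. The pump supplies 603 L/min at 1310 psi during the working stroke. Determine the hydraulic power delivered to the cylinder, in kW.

W ≈ 90.8 kW

Hydraulic power = P × Q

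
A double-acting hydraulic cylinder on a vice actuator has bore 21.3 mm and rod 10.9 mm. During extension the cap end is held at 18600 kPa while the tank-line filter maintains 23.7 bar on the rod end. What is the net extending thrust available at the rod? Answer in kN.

Cap-side area A_cap = π/4 × (21.3 mm)² = 356.3 mm^2
Rod-side annular area A_ann = π/4 × (21.3² − 10.9²) = 263.0 mm^2
Net thrust = P_cap·A_cap − P_rod·A_ann = 6.628 kN − 0.6233 kN

F ≈ 6.00 kN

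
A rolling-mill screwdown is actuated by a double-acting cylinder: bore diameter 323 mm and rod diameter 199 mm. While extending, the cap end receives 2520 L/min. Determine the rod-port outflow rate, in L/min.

Cap-side area A_cap = π/4 × (323 mm)² = 81940 mm^2
Rod-side annular area A_ann = π/4 × (323² − 199²) = 50840 mm^2
Piston speed v = Q_in/A_cap; rod-end outflow Q_out = v × A_ann = Q_in × A_ann/A_cap.

Q_out ≈ 1560 L/min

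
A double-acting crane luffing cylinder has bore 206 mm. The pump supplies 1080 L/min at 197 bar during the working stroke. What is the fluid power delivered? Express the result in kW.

Hydraulic power = P × Q

W ≈ 355 kW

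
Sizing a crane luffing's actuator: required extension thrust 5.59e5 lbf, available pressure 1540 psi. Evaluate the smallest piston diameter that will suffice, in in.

Extension force acts on the full piston face: F = P × (π/4)D².
D = √(4F / (πP)) = √(4 × 5.59e5 lbf / (π × 1540 psi))

D ≈ 21.5 in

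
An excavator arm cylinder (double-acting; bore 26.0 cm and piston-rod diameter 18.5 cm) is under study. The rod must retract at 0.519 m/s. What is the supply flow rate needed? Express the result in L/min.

Rod-side annular area A_ann = π/4 × (26.0² − 18.5²) = 262.1 cm^2
Q = A × v

Q ≈ 816 L/min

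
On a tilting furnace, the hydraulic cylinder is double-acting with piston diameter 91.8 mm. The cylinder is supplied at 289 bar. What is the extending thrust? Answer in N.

Cap-side area A_cap = π/4 × (91.8 mm)² = 6619 mm^2
F = P × A_cap = 289 bar × A_cap

F ≈ 1.91e5 N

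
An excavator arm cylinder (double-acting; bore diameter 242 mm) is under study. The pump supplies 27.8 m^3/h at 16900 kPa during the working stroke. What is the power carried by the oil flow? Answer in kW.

Hydraulic power = P × Q

W ≈ 131 kW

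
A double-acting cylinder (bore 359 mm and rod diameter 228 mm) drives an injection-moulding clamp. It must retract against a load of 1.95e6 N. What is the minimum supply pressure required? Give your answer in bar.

P ≈ 323 bar

Rod-side annular area A_ann = π/4 × (359² − 228²) = 60390 mm^2
Retraction: pressure acts on the annular area.
P = F / A = 1.95e6 N / A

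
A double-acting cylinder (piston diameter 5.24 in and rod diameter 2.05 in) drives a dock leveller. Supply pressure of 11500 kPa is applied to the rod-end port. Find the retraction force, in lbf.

F ≈ 30500 lbf

Rod-side annular area A_ann = π/4 × (5.24² − 2.05²) = 18.26 in^2
On retraction the pressure acts on the annular area (bore minus rod).
F = P × A_ann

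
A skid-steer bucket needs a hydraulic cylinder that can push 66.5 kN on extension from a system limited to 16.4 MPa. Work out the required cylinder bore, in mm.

D ≈ 71.9 mm

Extension force acts on the full piston face: F = P × (π/4)D².
D = √(4F / (πP)) = √(4 × 66.5 kN / (π × 16.4 MPa))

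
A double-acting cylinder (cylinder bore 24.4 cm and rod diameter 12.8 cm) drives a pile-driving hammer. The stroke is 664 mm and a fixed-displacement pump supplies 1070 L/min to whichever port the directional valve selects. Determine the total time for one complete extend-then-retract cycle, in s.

t ≈ 3.00 s

Cap-side area A_cap = π/4 × (24.4 cm)² = 467.6 cm^2
Rod-side annular area A_ann = π/4 × (24.4² − 12.8²) = 338.9 cm^2
t_ext = A_cap·L/Q = 1.741 s
t_ret = A_ann·L/Q = 1.262 s
t_cycle = t_ext + t_ret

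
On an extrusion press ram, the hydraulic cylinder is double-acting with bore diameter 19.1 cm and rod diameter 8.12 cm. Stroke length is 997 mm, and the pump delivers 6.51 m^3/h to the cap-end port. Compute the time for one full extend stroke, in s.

t ≈ 15.8 s

Cap-side area A_cap = π/4 × (19.1 cm)² = 286.5 cm^2
Swept volume V = A × L; t = V / Q = A·L / Q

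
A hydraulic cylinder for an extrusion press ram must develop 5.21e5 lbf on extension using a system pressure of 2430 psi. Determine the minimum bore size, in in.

Extension force acts on the full piston face: F = P × (π/4)D².
D = √(4F / (πP)) = √(4 × 5.21e5 lbf / (π × 2430 psi))

D ≈ 16.5 in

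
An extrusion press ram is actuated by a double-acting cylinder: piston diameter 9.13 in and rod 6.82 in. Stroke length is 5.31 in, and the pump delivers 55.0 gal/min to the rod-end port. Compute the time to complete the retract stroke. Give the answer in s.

Rod-side annular area A_ann = π/4 × (9.13² − 6.82²) = 28.94 in^2
Swept volume V = A × L; t = V / Q = A·L / Q

t ≈ 0.726 s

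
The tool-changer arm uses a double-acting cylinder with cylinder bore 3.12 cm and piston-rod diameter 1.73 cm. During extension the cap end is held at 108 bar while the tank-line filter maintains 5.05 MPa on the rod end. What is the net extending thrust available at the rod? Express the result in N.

F ≈ 5580 N

Cap-side area A_cap = π/4 × (3.12 cm)² = 7.645 cm^2
Rod-side annular area A_ann = π/4 × (3.12² − 1.73²) = 5.295 cm^2
Net thrust = P_cap·A_cap − P_rod·A_ann = 8257 N − 2674 N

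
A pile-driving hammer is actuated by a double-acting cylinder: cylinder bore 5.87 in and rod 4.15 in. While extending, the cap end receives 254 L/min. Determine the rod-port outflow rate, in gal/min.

Cap-side area A_cap = π/4 × (5.87 in)² = 27.06 in^2
Rod-side annular area A_ann = π/4 × (5.87² − 4.15²) = 13.54 in^2
Piston speed v = Q_in/A_cap; rod-end outflow Q_out = v × A_ann = Q_in × A_ann/A_cap.

Q_out ≈ 33.6 gal/min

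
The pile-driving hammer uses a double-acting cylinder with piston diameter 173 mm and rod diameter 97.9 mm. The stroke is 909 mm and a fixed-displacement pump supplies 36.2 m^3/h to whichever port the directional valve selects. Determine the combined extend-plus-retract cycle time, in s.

Cap-side area A_cap = π/4 × (173 mm)² = 23510 mm^2
Rod-side annular area A_ann = π/4 × (173² − 97.9²) = 15980 mm^2
t_ext = A_cap·L/Q = 2.125 s
t_ret = A_ann·L/Q = 1.444 s
t_cycle = t_ext + t_ret

t ≈ 3.57 s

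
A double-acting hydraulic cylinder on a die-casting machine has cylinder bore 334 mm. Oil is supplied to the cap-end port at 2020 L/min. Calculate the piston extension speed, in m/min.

v ≈ 23.1 m/min

Cap-side area A_cap = π/4 × (334 mm)² = 87620 mm^2
v = Q / A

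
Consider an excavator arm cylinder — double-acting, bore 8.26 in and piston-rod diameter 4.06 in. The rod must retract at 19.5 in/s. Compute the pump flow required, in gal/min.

Q ≈ 206 gal/min

Rod-side annular area A_ann = π/4 × (8.26² − 4.06²) = 40.64 in^2
Q = A × v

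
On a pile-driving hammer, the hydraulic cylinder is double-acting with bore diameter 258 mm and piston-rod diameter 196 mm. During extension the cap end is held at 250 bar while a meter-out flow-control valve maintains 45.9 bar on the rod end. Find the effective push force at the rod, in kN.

F ≈ 1210 kN

Cap-side area A_cap = π/4 × (258 mm)² = 52280 mm^2
Rod-side annular area A_ann = π/4 × (258² − 196²) = 22110 mm^2
Net thrust = P_cap·A_cap − P_rod·A_ann = 1307 kN − 101.5 kN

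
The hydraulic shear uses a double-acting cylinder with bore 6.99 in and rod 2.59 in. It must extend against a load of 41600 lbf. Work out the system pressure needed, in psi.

P ≈ 1080 psi

Cap-side area A_cap = π/4 × (6.99 in)² = 38.37 in^2
P = F / A = 41600 lbf / A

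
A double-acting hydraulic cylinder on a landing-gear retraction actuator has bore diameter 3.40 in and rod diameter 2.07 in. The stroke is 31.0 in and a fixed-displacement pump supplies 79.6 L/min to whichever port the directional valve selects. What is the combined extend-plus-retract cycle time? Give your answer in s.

Cap-side area A_cap = π/4 × (3.40 in)² = 9.079 in^2
Rod-side annular area A_ann = π/4 × (3.40² − 2.07²) = 5.714 in^2
t_ext = A_cap·L/Q = 3.477 s
t_ret = A_ann·L/Q = 2.188 s
t_cycle = t_ext + t_ret

t ≈ 5.66 s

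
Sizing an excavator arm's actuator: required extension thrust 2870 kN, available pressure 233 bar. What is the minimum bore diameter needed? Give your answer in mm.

Extension force acts on the full piston face: F = P × (π/4)D².
D = √(4F / (πP)) = √(4 × 2870 kN / (π × 233 bar))

D ≈ 396 mm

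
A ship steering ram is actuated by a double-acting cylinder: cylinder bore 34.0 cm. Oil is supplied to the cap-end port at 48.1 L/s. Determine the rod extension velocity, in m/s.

v ≈ 0.530 m/s

Cap-side area A_cap = π/4 × (34.0 cm)² = 907.9 cm^2
v = Q / A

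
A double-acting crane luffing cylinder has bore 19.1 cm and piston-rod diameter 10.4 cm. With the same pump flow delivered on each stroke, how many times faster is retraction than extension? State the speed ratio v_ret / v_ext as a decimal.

Cap-side area A_cap = π/4 × (19.1 cm)² = 286.5 cm^2
Rod-side annular area A_ann = π/4 × (19.1² − 10.4²) = 201.6 cm^2
For equal Q, v ∝ 1/A, so v_ret/v_ext = A_cap/A_ann.

v_ret/v_ext ≈ 1.42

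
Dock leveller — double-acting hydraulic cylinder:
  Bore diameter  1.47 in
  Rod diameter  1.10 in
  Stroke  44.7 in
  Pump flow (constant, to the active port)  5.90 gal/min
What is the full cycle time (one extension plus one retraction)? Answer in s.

t ≈ 4.81 s

Cap-side area A_cap = π/4 × (1.47 in)² = 1.697 in^2
Rod-side annular area A_ann = π/4 × (1.47² − 1.10²) = 0.7468 in^2
t_ext = A_cap·L/Q = 3.340 s
t_ret = A_ann·L/Q = 1.470 s
t_cycle = t_ext + t_ret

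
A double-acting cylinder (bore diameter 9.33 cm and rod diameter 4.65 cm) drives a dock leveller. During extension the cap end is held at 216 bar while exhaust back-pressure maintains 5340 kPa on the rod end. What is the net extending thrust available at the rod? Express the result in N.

Cap-side area A_cap = π/4 × (9.33 cm)² = 68.37 cm^2
Rod-side annular area A_ann = π/4 × (9.33² − 4.65²) = 51.39 cm^2
Net thrust = P_cap·A_cap − P_rod·A_ann = 1.477e5 N − 27440 N

F ≈ 1.20e5 N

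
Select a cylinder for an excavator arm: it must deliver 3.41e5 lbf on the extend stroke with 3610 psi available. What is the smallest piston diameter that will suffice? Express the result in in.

D ≈ 11.0 in

Extension force acts on the full piston face: F = P × (π/4)D².
D = √(4F / (πP)) = √(4 × 3.41e5 lbf / (π × 3610 psi))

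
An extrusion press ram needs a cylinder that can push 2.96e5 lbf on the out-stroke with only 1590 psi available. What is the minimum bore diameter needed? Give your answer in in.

D ≈ 15.4 in

Extension force acts on the full piston face: F = P × (π/4)D².
D = √(4F / (πP)) = √(4 × 2.96e5 lbf / (π × 1590 psi))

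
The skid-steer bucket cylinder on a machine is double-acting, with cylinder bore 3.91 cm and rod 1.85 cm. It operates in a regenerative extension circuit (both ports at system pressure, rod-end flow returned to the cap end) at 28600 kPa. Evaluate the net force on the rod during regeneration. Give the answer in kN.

F ≈ 7.69 kN

With equal pressure on both faces, forces on the annular region cancel; the net push is pressure × rod cross-section.
Rod cross-section A_rod = π/4 × (1.85 cm)² = 2.688 cm^2
F = P × A_rod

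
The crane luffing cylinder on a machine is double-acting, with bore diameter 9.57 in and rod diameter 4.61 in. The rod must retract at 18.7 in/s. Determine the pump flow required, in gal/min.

Rod-side annular area A_ann = π/4 × (9.57² − 4.61²) = 55.24 in^2
Q = A × v

Q ≈ 268 gal/min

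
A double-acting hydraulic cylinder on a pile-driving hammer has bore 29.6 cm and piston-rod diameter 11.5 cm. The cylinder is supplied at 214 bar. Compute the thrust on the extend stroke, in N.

F ≈ 1.47e6 N

Cap-side area A_cap = π/4 × (29.6 cm)² = 688.1 cm^2
F = P × A_cap = 214 bar × A_cap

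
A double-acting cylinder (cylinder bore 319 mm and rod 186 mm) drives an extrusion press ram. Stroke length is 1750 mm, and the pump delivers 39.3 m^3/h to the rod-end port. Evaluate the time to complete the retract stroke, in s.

t ≈ 8.46 s

Rod-side annular area A_ann = π/4 × (319² − 186²) = 52750 mm^2
Swept volume V = A × L; t = V / Q = A·L / Q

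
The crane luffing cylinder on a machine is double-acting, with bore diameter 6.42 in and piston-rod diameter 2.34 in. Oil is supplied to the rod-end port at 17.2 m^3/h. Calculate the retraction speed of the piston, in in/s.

Rod-side annular area A_ann = π/4 × (6.42² − 2.34²) = 28.07 in^2
Flow into the rod-end port fills the annular volume.
v = Q / A

v ≈ 10.4 in/s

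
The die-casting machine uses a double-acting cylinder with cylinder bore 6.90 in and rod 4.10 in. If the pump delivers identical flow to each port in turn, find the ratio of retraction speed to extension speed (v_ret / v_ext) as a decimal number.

v_ret/v_ext ≈ 1.55

Cap-side area A_cap = π/4 × (6.90 in)² = 37.39 in^2
Rod-side annular area A_ann = π/4 × (6.90² − 4.10²) = 24.19 in^2
For equal Q, v ∝ 1/A, so v_ret/v_ext = A_cap/A_ann.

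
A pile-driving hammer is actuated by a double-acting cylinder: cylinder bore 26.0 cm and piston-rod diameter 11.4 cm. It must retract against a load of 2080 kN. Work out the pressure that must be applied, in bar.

P ≈ 485 bar

Rod-side annular area A_ann = π/4 × (26.0² − 11.4²) = 428.9 cm^2
Retraction: pressure acts on the annular area.
P = F / A = 2080 kN / A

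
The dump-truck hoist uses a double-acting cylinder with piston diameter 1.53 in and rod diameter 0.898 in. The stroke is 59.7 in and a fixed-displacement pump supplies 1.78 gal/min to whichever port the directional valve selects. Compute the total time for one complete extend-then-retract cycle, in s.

Cap-side area A_cap = π/4 × (1.53 in)² = 1.839 in^2
Rod-side annular area A_ann = π/4 × (1.53² − 0.898²) = 1.205 in^2
t_ext = A_cap·L/Q = 16.02 s
t_ret = A_ann·L/Q = 10.50 s
t_cycle = t_ext + t_ret

t ≈ 26.5 s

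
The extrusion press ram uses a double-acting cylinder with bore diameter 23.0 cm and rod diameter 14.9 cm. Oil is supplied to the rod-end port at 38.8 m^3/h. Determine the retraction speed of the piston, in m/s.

Rod-side annular area A_ann = π/4 × (23.0² − 14.9²) = 241.1 cm^2
Flow into the rod-end port fills the annular volume.
v = Q / A

v ≈ 0.447 m/s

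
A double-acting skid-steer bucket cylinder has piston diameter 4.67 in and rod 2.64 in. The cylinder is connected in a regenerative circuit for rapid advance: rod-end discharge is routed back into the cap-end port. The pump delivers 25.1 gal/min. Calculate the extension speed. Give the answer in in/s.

In regeneration the rod-end outflow joins the pump flow into the cap end, so the net volume the pump must supply per unit advance equals the rod cross-section area.
Rod cross-section A_rod = π/4 × (2.64 in)² = 5.474 in^2
v = Q_pump / A_rod

v ≈ 17.7 in/s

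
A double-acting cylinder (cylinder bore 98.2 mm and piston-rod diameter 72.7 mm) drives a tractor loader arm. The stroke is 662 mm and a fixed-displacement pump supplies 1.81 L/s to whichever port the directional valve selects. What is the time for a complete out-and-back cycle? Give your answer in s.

t ≈ 4.02 s

Cap-side area A_cap = π/4 × (98.2 mm)² = 7574 mm^2
Rod-side annular area A_ann = π/4 × (98.2² − 72.7²) = 3423 mm^2
t_ext = A_cap·L/Q = 2.770 s
t_ret = A_ann·L/Q = 1.252 s
t_cycle = t_ext + t_ret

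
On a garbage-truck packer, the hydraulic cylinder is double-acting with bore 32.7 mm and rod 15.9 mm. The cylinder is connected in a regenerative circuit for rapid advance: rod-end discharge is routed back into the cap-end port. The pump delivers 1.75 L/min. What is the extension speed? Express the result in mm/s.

v ≈ 147 mm/s

In regeneration the rod-end outflow joins the pump flow into the cap end, so the net volume the pump must supply per unit advance equals the rod cross-section area.
Rod cross-section A_rod = π/4 × (15.9 mm)² = 198.6 mm^2
v = Q_pump / A_rod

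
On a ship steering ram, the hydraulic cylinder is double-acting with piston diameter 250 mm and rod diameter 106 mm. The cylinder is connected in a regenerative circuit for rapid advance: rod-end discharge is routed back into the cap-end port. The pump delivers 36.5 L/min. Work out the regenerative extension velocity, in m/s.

v ≈ 0.0689 m/s

In regeneration the rod-end outflow joins the pump flow into the cap end, so the net volume the pump must supply per unit advance equals the rod cross-section area.
Rod cross-section A_rod = π/4 × (106 mm)² = 8825 mm^2
v = Q_pump / A_rod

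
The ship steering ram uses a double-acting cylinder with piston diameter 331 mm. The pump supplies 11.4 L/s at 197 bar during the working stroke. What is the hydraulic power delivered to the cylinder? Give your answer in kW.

Hydraulic power = P × Q

W ≈ 225 kW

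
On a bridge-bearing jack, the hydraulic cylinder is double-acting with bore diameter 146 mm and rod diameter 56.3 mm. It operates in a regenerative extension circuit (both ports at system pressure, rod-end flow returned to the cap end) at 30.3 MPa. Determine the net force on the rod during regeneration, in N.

With equal pressure on both faces, forces on the annular region cancel; the net push is pressure × rod cross-section.
Rod cross-section A_rod = π/4 × (56.3 mm)² = 2489 mm^2
F = P × A_rod

F ≈ 75400 N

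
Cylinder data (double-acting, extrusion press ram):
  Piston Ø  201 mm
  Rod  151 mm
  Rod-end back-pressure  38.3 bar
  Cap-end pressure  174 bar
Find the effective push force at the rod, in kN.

F ≈ 499 kN

Cap-side area A_cap = π/4 × (201 mm)² = 31730 mm^2
Rod-side annular area A_ann = π/4 × (201² − 151²) = 13820 mm^2
Net thrust = P_cap·A_cap − P_rod·A_ann = 552.1 kN − 52.94 kN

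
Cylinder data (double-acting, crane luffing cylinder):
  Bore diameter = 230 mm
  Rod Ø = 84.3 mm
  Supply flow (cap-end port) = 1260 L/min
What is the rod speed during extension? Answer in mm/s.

Cap-side area A_cap = π/4 × (230 mm)² = 41550 mm^2
v = Q / A

v ≈ 505 mm/s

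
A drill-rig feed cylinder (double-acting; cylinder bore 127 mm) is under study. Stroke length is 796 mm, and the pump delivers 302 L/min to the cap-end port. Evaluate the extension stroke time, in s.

Cap-side area A_cap = π/4 × (127 mm)² = 12670 mm^2
Swept volume V = A × L; t = V / Q = A·L / Q

t ≈ 2.00 s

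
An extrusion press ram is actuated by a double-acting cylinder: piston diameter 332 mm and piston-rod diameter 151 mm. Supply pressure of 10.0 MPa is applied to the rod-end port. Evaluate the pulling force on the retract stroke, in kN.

Rod-side annular area A_ann = π/4 × (332² − 151²) = 68660 mm^2
On retraction the pressure acts on the annular area (bore minus rod).
F = P × A_ann

F ≈ 687 kN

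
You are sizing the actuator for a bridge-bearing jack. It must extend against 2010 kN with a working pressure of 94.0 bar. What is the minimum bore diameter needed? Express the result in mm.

Extension force acts on the full piston face: F = P × (π/4)D².
D = √(4F / (πP)) = √(4 × 2010 kN / (π × 94.0 bar))

D ≈ 522 mm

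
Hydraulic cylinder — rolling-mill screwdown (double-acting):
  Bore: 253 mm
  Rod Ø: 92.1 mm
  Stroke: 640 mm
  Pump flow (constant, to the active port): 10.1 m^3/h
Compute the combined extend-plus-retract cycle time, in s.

Cap-side area A_cap = π/4 × (253 mm)² = 50270 mm^2
Rod-side annular area A_ann = π/4 × (253² − 92.1²) = 43610 mm^2
t_ext = A_cap·L/Q = 11.47 s
t_ret = A_ann·L/Q = 9.948 s
t_cycle = t_ext + t_ret

t ≈ 21.4 s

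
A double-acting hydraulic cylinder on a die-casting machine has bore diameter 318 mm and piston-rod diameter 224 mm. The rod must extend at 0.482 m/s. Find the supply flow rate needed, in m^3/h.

Q ≈ 138 m^3/h

Cap-side area A_cap = π/4 × (318 mm)² = 79420 mm^2
Q = A × v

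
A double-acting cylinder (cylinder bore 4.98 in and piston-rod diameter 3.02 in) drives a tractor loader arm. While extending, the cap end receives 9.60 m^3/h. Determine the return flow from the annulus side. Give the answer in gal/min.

Q_out ≈ 26.7 gal/min

Cap-side area A_cap = π/4 × (4.98 in)² = 19.48 in^2
Rod-side annular area A_ann = π/4 × (4.98² − 3.02²) = 12.32 in^2
Piston speed v = Q_in/A_cap; rod-end outflow Q_out = v × A_ann = Q_in × A_ann/A_cap.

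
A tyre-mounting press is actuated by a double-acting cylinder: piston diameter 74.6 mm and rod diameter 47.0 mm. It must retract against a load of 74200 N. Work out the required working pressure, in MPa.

Rod-side annular area A_ann = π/4 × (74.6² − 47.0²) = 2636 mm^2
Retraction: pressure acts on the annular area.
P = F / A = 74200 N / A

P ≈ 28.1 MPa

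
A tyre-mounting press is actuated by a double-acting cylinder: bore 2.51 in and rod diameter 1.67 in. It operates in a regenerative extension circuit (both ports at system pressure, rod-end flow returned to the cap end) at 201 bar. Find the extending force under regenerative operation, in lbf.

F ≈ 6390 lbf

With equal pressure on both faces, forces on the annular region cancel; the net push is pressure × rod cross-section.
Rod cross-section A_rod = π/4 × (1.67 in)² = 2.190 in^2
F = P × A_rod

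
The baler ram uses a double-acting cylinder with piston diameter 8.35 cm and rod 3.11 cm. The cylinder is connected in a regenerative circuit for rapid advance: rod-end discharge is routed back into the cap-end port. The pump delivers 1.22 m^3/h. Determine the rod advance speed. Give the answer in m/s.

v ≈ 0.446 m/s

In regeneration the rod-end outflow joins the pump flow into the cap end, so the net volume the pump must supply per unit advance equals the rod cross-section area.
Rod cross-section A_rod = π/4 × (3.11 cm)² = 7.596 cm^2
v = Q_pump / A_rod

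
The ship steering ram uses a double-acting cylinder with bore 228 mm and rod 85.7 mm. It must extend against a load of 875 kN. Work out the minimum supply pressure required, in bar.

P ≈ 214 bar

Cap-side area A_cap = π/4 × (228 mm)² = 40830 mm^2
P = F / A = 875 kN / A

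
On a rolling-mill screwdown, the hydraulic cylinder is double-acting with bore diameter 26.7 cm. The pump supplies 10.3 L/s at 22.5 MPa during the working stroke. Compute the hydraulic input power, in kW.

W ≈ 232 kW

Hydraulic power = P × Q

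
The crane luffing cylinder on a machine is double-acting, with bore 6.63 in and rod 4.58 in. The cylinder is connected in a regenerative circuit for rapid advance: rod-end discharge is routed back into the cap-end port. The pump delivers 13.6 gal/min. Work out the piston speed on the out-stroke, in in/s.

In regeneration the rod-end outflow joins the pump flow into the cap end, so the net volume the pump must supply per unit advance equals the rod cross-section area.
Rod cross-section A_rod = π/4 × (4.58 in)² = 16.47 in^2
v = Q_pump / A_rod

v ≈ 3.18 in/s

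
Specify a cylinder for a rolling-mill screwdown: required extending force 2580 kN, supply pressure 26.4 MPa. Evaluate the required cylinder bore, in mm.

D ≈ 353 mm

Extension force acts on the full piston face: F = P × (π/4)D².
D = √(4F / (πP)) = √(4 × 2580 kN / (π × 26.4 MPa))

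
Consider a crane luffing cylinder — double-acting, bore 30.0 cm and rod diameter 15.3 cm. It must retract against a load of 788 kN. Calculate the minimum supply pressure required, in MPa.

Rod-side annular area A_ann = π/4 × (30.0² − 15.3²) = 523.0 cm^2
Retraction: pressure acts on the annular area.
P = F / A = 788 kN / A

P ≈ 15.1 MPa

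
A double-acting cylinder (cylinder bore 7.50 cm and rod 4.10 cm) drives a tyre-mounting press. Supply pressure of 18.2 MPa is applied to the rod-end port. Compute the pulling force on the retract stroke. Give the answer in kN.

Rod-side annular area A_ann = π/4 × (7.50² − 4.10²) = 30.98 cm^2
On retraction the pressure acts on the annular area (bore minus rod).
F = P × A_ann

F ≈ 56.4 kN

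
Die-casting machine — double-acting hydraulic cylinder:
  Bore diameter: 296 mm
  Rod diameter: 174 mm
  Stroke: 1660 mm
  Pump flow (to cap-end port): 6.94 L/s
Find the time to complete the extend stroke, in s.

t ≈ 16.5 s

Cap-side area A_cap = π/4 × (296 mm)² = 68810 mm^2
Swept volume V = A × L; t = V / Q = A·L / Q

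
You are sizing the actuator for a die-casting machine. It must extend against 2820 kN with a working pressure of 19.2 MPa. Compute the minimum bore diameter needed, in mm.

Extension force acts on the full piston face: F = P × (π/4)D².
D = √(4F / (πP)) = √(4 × 2820 kN / (π × 19.2 MPa))

D ≈ 432 mm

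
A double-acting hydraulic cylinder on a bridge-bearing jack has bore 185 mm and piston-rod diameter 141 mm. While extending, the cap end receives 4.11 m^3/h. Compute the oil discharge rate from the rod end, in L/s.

Q_out ≈ 0.478 L/s

Cap-side area A_cap = π/4 × (185 mm)² = 26880 mm^2
Rod-side annular area A_ann = π/4 × (185² − 141²) = 11270 mm^2
Piston speed v = Q_in/A_cap; rod-end outflow Q_out = v × A_ann = Q_in × A_ann/A_cap.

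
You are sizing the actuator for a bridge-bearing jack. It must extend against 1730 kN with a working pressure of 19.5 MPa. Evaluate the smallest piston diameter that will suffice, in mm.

D ≈ 336 mm

Extension force acts on the full piston face: F = P × (π/4)D².
D = √(4F / (πP)) = √(4 × 1730 kN / (π × 19.5 MPa))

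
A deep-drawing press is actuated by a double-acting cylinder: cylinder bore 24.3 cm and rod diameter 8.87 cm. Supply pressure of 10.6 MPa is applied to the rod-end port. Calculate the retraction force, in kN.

F ≈ 426 kN

Rod-side annular area A_ann = π/4 × (24.3² − 8.87²) = 402.0 cm^2
On retraction the pressure acts on the annular area (bore minus rod).
F = P × A_ann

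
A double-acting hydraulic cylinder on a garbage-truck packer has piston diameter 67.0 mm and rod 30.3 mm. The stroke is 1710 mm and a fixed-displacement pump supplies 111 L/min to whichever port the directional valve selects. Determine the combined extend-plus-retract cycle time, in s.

t ≈ 5.85 s

Cap-side area A_cap = π/4 × (67.0 mm)² = 3526 mm^2
Rod-side annular area A_ann = π/4 × (67.0² − 30.3²) = 2805 mm^2
t_ext = A_cap·L/Q = 3.259 s
t_ret = A_ann·L/Q = 2.592 s
t_cycle = t_ext + t_ret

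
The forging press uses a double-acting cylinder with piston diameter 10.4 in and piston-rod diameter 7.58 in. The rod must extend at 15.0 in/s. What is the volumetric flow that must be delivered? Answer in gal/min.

Q ≈ 331 gal/min

Cap-side area A_cap = π/4 × (10.4 in)² = 84.95 in^2
Q = A × v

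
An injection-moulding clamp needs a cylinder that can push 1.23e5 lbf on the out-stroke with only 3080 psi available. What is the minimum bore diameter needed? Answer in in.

D ≈ 7.13 in

Extension force acts on the full piston face: F = P × (π/4)D².
D = √(4F / (πP)) = √(4 × 1.23e5 lbf / (π × 3080 psi))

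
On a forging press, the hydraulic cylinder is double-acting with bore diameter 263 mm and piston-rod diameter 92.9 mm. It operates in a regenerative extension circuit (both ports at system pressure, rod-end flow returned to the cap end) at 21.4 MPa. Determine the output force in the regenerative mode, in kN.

With equal pressure on both faces, forces on the annular region cancel; the net push is pressure × rod cross-section.
Rod cross-section A_rod = π/4 × (92.9 mm)² = 6778 mm^2
F = P × A_rod

F ≈ 145 kN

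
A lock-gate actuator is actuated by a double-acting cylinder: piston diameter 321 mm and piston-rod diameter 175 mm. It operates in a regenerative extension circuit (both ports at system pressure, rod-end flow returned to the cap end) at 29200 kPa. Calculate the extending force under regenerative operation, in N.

With equal pressure on both faces, forces on the annular region cancel; the net push is pressure × rod cross-section.
Rod cross-section A_rod = π/4 × (175 mm)² = 24050 mm^2
F = P × A_rod

F ≈ 7.02e5 N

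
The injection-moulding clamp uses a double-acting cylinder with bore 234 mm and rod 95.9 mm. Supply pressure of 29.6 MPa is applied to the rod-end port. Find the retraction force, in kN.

Rod-side annular area A_ann = π/4 × (234² − 95.9²) = 35780 mm^2
On retraction the pressure acts on the annular area (bore minus rod).
F = P × A_ann

F ≈ 1060 kN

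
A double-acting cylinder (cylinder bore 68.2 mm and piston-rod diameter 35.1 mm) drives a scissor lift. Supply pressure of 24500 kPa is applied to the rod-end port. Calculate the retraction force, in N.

Rod-side annular area A_ann = π/4 × (68.2² − 35.1²) = 2685 mm^2
On retraction the pressure acts on the annular area (bore minus rod).
F = P × A_ann

F ≈ 65800 N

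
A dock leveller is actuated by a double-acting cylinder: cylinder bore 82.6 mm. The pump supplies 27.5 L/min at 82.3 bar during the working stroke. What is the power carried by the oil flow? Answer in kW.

Hydraulic power = P × Q

W ≈ 3.77 kW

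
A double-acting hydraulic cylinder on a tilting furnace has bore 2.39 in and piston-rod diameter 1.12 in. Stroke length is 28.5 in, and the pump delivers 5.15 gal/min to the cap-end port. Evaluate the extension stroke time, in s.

Cap-side area A_cap = π/4 × (2.39 in)² = 4.486 in^2
Swept volume V = A × L; t = V / Q = A·L / Q

t ≈ 6.45 s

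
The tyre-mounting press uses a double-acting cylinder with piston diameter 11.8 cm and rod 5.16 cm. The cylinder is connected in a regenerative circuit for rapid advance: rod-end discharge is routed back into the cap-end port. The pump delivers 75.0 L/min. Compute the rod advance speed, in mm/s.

In regeneration the rod-end outflow joins the pump flow into the cap end, so the net volume the pump must supply per unit advance equals the rod cross-section area.
Rod cross-section A_rod = π/4 × (5.16 cm)² = 20.91 cm^2
v = Q_pump / A_rod

v ≈ 598 mm/s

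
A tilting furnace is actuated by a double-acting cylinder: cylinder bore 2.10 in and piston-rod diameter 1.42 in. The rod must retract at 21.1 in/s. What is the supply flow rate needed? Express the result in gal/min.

Rod-side annular area A_ann = π/4 × (2.10² − 1.42²) = 1.880 in^2
Q = A × v

Q ≈ 10.3 gal/min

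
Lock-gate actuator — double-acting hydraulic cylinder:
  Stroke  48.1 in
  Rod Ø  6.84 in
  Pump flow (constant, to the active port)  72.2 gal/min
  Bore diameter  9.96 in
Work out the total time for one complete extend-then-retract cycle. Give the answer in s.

Cap-side area A_cap = π/4 × (9.96 in)² = 77.91 in^2
Rod-side annular area A_ann = π/4 × (9.96² − 6.84²) = 41.17 in^2
t_ext = A_cap·L/Q = 13.48 s
t_ret = A_ann·L/Q = 7.124 s
t_cycle = t_ext + t_ret

t ≈ 20.6 s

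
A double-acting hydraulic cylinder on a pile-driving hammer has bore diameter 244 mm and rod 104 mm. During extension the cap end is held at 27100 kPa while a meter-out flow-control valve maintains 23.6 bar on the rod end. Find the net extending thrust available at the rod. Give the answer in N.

Cap-side area A_cap = π/4 × (244 mm)² = 46760 mm^2
Rod-side annular area A_ann = π/4 × (244² − 104²) = 38260 mm^2
Net thrust = P_cap·A_cap − P_rod·A_ann = 1.267e6 N − 90300 N

F ≈ 1.18e6 N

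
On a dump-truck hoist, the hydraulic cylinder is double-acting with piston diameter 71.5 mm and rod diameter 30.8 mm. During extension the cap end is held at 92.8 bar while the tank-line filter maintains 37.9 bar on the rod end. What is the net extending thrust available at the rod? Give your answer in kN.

F ≈ 24.9 kN

Cap-side area A_cap = π/4 × (71.5 mm)² = 4015 mm^2
Rod-side annular area A_ann = π/4 × (71.5² − 30.8²) = 3270 mm^2
Net thrust = P_cap·A_cap − P_rod·A_ann = 37.26 kN − 12.39 kN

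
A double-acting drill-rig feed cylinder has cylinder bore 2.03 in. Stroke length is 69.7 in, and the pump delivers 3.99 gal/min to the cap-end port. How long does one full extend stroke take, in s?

t ≈ 14.7 s

Cap-side area A_cap = π/4 × (2.03 in)² = 3.237 in^2
Swept volume V = A × L; t = V / Q = A·L / Q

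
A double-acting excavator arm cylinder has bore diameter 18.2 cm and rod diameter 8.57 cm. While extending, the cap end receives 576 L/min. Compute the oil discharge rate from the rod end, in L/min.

Cap-side area A_cap = π/4 × (18.2 cm)² = 260.2 cm^2
Rod-side annular area A_ann = π/4 × (18.2² − 8.57²) = 202.5 cm^2
Piston speed v = Q_in/A_cap; rod-end outflow Q_out = v × A_ann = Q_in × A_ann/A_cap.

Q_out ≈ 448 L/min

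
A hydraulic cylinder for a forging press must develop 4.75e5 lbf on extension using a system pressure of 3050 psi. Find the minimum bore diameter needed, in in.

Extension force acts on the full piston face: F = P × (π/4)D².
D = √(4F / (πP)) = √(4 × 4.75e5 lbf / (π × 3050 psi))

D ≈ 14.1 in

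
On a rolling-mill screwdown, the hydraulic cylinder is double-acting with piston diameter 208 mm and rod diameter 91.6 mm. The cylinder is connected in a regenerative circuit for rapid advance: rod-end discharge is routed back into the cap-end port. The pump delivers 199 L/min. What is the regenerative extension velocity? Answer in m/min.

v ≈ 30.2 m/min

In regeneration the rod-end outflow joins the pump flow into the cap end, so the net volume the pump must supply per unit advance equals the rod cross-section area.
Rod cross-section A_rod = π/4 × (91.6 mm)² = 6590 mm^2
v = Q_pump / A_rod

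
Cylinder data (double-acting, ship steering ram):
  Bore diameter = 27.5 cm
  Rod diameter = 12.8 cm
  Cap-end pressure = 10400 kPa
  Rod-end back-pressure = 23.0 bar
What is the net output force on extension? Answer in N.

Cap-side area A_cap = π/4 × (27.5 cm)² = 594.0 cm^2
Rod-side annular area A_ann = π/4 × (27.5² − 12.8²) = 465.3 cm^2
Net thrust = P_cap·A_cap − P_rod·A_ann = 6.177e5 N − 1.070e5 N

F ≈ 5.11e5 N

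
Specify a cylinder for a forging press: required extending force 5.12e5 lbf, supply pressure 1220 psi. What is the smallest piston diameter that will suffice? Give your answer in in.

Extension force acts on the full piston face: F = P × (π/4)D².
D = √(4F / (πP)) = √(4 × 5.12e5 lbf / (π × 1220 psi))

D ≈ 23.1 in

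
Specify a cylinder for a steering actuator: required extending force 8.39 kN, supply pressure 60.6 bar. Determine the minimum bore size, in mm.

D ≈ 42.0 mm

Extension force acts on the full piston face: F = P × (π/4)D².
D = √(4F / (πP)) = √(4 × 8.39 kN / (π × 60.6 bar))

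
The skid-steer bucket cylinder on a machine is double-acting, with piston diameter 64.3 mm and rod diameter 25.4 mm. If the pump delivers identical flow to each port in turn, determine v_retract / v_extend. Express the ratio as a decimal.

Cap-side area A_cap = π/4 × (64.3 mm)² = 3247 mm^2
Rod-side annular area A_ann = π/4 × (64.3² − 25.4²) = 2741 mm^2
For equal Q, v ∝ 1/A, so v_ret/v_ext = A_cap/A_ann.

v_ret/v_ext ≈ 1.18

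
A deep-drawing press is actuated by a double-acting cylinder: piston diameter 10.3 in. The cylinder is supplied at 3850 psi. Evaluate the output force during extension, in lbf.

Cap-side area A_cap = π/4 × (10.3 in)² = 83.32 in^2
F = P × A_cap = 3850 psi × A_cap

F ≈ 3.21e5 lbf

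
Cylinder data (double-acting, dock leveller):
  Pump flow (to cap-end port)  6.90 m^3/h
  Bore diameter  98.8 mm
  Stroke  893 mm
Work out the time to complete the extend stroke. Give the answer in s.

t ≈ 3.57 s

Cap-side area A_cap = π/4 × (98.8 mm)² = 7667 mm^2
Swept volume V = A × L; t = V / Q = A·L / Q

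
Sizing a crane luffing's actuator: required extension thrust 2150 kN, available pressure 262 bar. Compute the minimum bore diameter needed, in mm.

Extension force acts on the full piston face: F = P × (π/4)D².
D = √(4F / (πP)) = √(4 × 2150 kN / (π × 262 bar))

D ≈ 323 mm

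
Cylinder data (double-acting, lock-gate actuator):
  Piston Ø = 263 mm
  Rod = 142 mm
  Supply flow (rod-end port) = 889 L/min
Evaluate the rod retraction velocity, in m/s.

Rod-side annular area A_ann = π/4 × (263² − 142²) = 38490 mm^2
Flow into the rod-end port fills the annular volume.
v = Q / A

v ≈ 0.385 m/s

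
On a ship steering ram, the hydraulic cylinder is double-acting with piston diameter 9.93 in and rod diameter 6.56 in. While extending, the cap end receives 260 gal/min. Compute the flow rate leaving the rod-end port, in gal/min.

Q_out ≈ 147 gal/min

Cap-side area A_cap = π/4 × (9.93 in)² = 77.44 in^2
Rod-side annular area A_ann = π/4 × (9.93² − 6.56²) = 43.65 in^2
Piston speed v = Q_in/A_cap; rod-end outflow Q_out = v × A_ann = Q_in × A_ann/A_cap.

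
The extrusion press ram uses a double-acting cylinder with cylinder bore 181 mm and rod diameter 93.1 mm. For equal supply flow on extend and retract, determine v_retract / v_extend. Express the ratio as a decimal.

v_ret/v_ext ≈ 1.36

Cap-side area A_cap = π/4 × (181 mm)² = 25730 mm^2
Rod-side annular area A_ann = π/4 × (181² − 93.1²) = 18920 mm^2
For equal Q, v ∝ 1/A, so v_ret/v_ext = A_cap/A_ann.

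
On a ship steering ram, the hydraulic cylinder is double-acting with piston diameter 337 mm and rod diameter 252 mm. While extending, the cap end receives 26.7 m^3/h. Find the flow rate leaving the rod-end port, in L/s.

Q_out ≈ 3.27 L/s

Cap-side area A_cap = π/4 × (337 mm)² = 89200 mm^2
Rod-side annular area A_ann = π/4 × (337² − 252²) = 39320 mm^2
Piston speed v = Q_in/A_cap; rod-end outflow Q_out = v × A_ann = Q_in × A_ann/A_cap.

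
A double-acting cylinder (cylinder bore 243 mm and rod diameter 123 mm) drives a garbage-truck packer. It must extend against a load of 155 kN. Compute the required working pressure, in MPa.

Cap-side area A_cap = π/4 × (243 mm)² = 46380 mm^2
P = F / A = 155 kN / A

P ≈ 3.34 MPa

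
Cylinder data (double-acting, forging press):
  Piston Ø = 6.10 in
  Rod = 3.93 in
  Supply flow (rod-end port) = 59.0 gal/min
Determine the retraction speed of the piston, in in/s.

Rod-side annular area A_ann = π/4 × (6.10² − 3.93²) = 17.09 in^2
Flow into the rod-end port fills the annular volume.
v = Q / A

v ≈ 13.3 in/s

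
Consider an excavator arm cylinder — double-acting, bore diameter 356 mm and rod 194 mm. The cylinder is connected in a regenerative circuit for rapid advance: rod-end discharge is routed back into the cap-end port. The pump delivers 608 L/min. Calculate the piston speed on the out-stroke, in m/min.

In regeneration the rod-end outflow joins the pump flow into the cap end, so the net volume the pump must supply per unit advance equals the rod cross-section area.
Rod cross-section A_rod = π/4 × (194 mm)² = 29560 mm^2
v = Q_pump / A_rod

v ≈ 20.6 m/min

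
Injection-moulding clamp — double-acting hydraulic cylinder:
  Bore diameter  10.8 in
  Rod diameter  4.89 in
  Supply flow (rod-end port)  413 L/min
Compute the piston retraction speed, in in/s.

Rod-side annular area A_ann = π/4 × (10.8² − 4.89²) = 72.83 in^2
Flow into the rod-end port fills the annular volume.
v = Q / A

v ≈ 5.77 in/s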